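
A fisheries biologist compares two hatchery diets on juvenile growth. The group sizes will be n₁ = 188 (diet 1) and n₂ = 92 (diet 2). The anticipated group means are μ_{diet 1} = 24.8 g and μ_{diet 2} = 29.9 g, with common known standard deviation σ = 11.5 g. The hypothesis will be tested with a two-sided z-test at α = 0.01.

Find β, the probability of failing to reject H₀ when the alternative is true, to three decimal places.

Standardized effect: d = |μ_{diet 1} − μ_{diet 2}| / σ = |24.8 − 29.9| / 11.5 = 0.4435
Noncentrality parameter: δ = d / √(1/n₁ + 1/n₂) = 0.4435 / √(1/188 + 1/92) = 3.4855
Two-sided α = 0.01 → critical value z_{0.005} = 2.576.
Power = Φ(δ − 2.576) + Φ(−δ − 2.576) = Φ(0.910) + Φ(-6.061) = 0.8185 + 0.0000 = 0.8185.
Type II error: β = 1 − power = 1 − 0.8185 = 0.1815.

β ≈ 0.181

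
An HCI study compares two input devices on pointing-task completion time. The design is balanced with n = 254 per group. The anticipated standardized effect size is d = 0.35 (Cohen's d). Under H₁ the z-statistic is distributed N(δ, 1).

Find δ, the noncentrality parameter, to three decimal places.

δ = d·√(n/2) = 0.35 × √(254/2) = 3.9443

δ ≈ 3.944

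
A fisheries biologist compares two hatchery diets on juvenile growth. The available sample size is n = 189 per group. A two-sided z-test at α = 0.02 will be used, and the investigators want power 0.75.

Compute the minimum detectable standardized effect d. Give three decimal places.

Required noncentrality: δ = z_{0.01} + z_{0.25} = 2.326 + 0.674 = 3.001.
(Lower-tail contribution to power is negligible for δ > 0.)
δ = d·√(n/2) ⇒ d = δ/√(n/2) = 3.001/√(189/2) = 0.3087.

d ≈ 0.309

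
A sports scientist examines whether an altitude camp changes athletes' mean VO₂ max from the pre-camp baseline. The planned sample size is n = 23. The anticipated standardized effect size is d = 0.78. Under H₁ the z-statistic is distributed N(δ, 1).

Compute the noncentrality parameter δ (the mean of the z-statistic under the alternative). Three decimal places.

δ ≈ 3.741

δ = d·√n = 0.78 × √23 = 3.7407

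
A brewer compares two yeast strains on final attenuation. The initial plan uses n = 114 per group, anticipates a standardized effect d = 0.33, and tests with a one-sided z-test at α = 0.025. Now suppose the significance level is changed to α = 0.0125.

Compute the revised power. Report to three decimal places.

Power ≈ 0.599

δ = d·√(n/2) = 0.33 × √(114/2) = 2.4914 (unchanged). New critical value: z_{0.0125} = 2.241.
Revised power = Φ(δ − 2.241) = Φ(0.250) = 0.5987.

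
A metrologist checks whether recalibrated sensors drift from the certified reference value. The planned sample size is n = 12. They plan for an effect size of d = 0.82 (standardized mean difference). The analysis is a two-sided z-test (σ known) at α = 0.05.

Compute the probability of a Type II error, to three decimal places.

Noncentrality parameter: δ = d·√n = 0.82 × √12 = 2.8406
Critical value for a two-sided test at α = 0.05: z_{α/2} = 1.960.
Power = Φ(δ − 1.960) + Φ(−δ − 1.960) = Φ(0.881) + Φ(-4.801) = 0.8107 + 0.0000 = 0.8107.
Type II error: β = 1 − power = 1 − 0.8107 = 0.1893.

β ≈ 0.189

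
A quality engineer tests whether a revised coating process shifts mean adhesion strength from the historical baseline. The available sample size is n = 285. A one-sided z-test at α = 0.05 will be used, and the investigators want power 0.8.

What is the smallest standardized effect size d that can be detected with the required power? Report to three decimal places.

d ≈ 0.147

Required noncentrality: δ = z_{0.05} + z_{0.20} = 1.645 + 0.842 = 2.486.
δ = d·√n ⇒ d = δ/√n = 2.486/√285 = 0.1473.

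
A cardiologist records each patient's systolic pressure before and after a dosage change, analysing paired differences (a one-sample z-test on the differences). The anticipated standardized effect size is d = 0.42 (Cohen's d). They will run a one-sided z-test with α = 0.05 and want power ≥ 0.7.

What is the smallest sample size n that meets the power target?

n = 27

For power 0.7 need Φ(δ − z_{0.05}) = 0.7, so δ = z_{0.05} + z_{0.30} = 1.645 + 0.524 = 2.169.
δ = d·√n ⇒ n = (δ/d)² = (2.169 / 0.42)² = 26.68.
Rounding up, n = 27.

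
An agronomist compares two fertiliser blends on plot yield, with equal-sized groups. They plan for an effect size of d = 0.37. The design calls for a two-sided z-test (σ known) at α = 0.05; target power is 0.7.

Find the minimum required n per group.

Set Φ(δ − 1.960) = 0.7; then δ − 1.960 = Φ⁻¹(0.7) = 0.524, giving δ = 2.484.
(Ignoring the negligible lower-tail rejection probability gives the usual closed-form inversion.)
δ = d·√(n/2) ⇒ n = 2(δ/d)² = 2 × (2.484 / 0.37)² = 90.17.
Round up to the next whole unit.

n = 91 per group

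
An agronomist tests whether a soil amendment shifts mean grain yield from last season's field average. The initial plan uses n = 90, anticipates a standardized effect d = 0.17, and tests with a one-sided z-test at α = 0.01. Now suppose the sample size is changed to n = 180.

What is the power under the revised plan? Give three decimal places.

Power ≈ 0.482

With n = 180: δ = d·√n = 0.17 × √180 = 2.2808. Critical value z_{0.01} = 2.326.
Revised power = Φ(δ − 2.326) = Φ(-0.046) = 0.4818.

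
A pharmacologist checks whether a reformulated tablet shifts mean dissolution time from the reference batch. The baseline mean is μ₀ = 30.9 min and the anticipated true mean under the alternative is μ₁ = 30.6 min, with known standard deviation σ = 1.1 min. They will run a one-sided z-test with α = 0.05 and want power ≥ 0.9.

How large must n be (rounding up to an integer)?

Standardized effect: d = |μ₁ − μ₀| / σ = |30.6 − 30.9| / 1.1 = 0.2727
Set Φ(δ − 1.645) = 0.9; then δ − 1.645 = Φ⁻¹(0.9) = 1.282, giving δ = 2.926.
δ = d·√n ⇒ n = (δ/d)² = (2.926 / 0.2727)² = 115.14.
Round up to the next whole unit.

n = 116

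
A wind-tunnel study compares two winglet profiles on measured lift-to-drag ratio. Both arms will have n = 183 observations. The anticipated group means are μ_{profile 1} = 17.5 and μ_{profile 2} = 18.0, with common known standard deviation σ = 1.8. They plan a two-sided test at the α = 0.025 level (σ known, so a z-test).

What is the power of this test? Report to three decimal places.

Standardized effect: d = |μ_{profile 1} − μ_{profile 2}| / σ = |17.5 − 18.0| / 1.8 = 0.2778
Noncentrality parameter: δ = d·√(n/2) = 0.2778 × √(183/2) = 2.6571
Critical value for a two-sided test at α = 0.025: z_{α/2} = 2.241.
Power = Φ(δ − 2.241) + Φ(−δ − 2.241) = Φ(0.416) + Φ(-4.899) = 0.6612 + 0.0000 = 0.6612.

Power ≈ 0.661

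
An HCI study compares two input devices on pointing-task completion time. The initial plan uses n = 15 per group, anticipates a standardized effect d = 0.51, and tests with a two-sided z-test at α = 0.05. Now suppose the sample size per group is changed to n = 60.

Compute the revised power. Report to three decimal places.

Power ≈ 0.798

With n = 60 per group: δ = d·√(n/2) = 0.51 × √(60/2) = 2.7934. Critical value z_{0.025} = 1.960.
Revised power = Φ(δ − 1.960) + Φ(−δ − 1.960) = Φ(0.833) + Φ(-4.753) = 0.7977 + 0.0000 = 0.7977.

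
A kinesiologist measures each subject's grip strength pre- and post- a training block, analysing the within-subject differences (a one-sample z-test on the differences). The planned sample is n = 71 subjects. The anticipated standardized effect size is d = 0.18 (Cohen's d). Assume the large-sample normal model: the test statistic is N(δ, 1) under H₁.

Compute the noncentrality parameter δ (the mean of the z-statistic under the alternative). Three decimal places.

δ ≈ 1.517

The noncentrality parameter scales effect size by the design's sample-size factor: δ = d·√n = 0.18 × √71 = 1.5167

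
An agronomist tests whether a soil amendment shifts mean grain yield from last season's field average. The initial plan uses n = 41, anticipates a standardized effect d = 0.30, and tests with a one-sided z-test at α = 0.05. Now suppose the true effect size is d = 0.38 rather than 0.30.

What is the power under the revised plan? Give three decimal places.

Power ≈ 0.785

With d = 0.38: δ = d·√n = 0.38 × √41 = 2.4332. Critical value z_{0.05} = 1.645.
Revised power = P(Z > 1.645 − δ) = Φ(0.788) = 0.7847.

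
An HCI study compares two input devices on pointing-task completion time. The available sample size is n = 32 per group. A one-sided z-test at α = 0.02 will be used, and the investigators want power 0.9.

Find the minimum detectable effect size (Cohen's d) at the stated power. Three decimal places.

d ≈ 0.834

Need Φ(δ − 2.054) = 0.9, so δ = 2.054 + 1.282 = 3.335.
δ = d·√(n/2) ⇒ d = δ/√(n/2) = 3.335/√(32/2) = 0.8338.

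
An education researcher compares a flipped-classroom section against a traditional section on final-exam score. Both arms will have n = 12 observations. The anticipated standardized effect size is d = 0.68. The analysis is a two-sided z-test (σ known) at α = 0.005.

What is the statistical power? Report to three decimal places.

Noncentrality parameter: δ = d·√(n/2) = 0.68 × √(12/2) = 1.6657
Critical value for a two-sided test at α = 0.005: z_{α/2} = 2.807.
Power = Φ(δ − 2.807) + Φ(−δ − 2.807) = Φ(-1.141) + Φ(-4.473) = 0.1269 + 0.0000 = 0.1269.

Power ≈ 0.127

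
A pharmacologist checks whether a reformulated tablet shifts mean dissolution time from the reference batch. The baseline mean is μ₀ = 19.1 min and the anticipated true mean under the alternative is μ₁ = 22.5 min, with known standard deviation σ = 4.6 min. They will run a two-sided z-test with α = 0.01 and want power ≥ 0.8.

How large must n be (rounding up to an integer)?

Standardized effect: d = |μ₁ − μ₀| / σ = |22.5 − 19.1| / 4.6 = 0.7391
For power 0.8 need Φ(δ − z_{0.005}) = 0.8, so δ = z_{0.005} + z_{0.20} = 2.576 + 0.842 = 3.417.
(The Φ(−δ − z_{α/2}) term is vanishingly small for δ > 0 and is dropped in the standard sample-size formula.)
δ = d·√n ⇒ n = (δ/d)² = (3.417 / 0.7391)² = 21.38.
Round up to the next whole unit.

n = 22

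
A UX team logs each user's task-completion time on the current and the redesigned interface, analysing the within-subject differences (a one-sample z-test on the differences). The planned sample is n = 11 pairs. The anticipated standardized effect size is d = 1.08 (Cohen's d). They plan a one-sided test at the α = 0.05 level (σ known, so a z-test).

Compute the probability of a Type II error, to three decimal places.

β ≈ 0.026

Noncentrality parameter: δ = d·√n = 1.08 × √11 = 3.5820
Critical value for a one-sided test at α = 0.05: z_α = 1.645.
Power = P(Z > 1.645 − δ) = Φ(1.937) = 0.9736.
Type II error: β = 1 − power = 1 − 0.9736 = 0.0264.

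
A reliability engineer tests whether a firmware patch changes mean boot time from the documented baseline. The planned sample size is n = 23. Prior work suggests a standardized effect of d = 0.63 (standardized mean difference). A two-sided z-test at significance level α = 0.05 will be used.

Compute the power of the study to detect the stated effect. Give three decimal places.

Noncentrality parameter: δ = d·√n = 0.63 × √23 = 3.0214
Two-sided α = 0.05 → critical value z_{0.025} = 1.960.
Power = Φ(δ − 1.960) + Φ(−δ − 1.960) = Φ(1.061) + Φ(-4.981) = 0.8557 + 0.0000 = 0.8557.

Power ≈ 0.856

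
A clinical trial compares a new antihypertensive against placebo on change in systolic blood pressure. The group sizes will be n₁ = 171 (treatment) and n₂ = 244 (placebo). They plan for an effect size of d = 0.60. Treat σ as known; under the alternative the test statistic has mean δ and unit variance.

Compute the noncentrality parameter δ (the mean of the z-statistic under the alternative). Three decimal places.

δ ≈ 6.016

δ = d / √(1/n₁ + 1/n₂) = 0.60 / √(1/171 + 1/244) = 6.0162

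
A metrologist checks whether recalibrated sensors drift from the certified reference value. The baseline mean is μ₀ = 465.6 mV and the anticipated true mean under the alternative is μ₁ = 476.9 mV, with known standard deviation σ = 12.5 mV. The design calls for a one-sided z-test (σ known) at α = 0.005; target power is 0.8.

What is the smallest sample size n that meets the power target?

Standardized effect: d = |μ₁ − μ₀| / σ = |476.9 − 465.6| / 12.5 = 0.9040
Set Φ(δ − 2.576) = 0.8; then δ − 2.576 = Φ⁻¹(0.8) = 0.842, giving δ = 3.417.
δ = d·√n ⇒ n = (δ/d)² = (3.417 / 0.9040)² = 14.29.
Round up to the next whole unit.

n = 15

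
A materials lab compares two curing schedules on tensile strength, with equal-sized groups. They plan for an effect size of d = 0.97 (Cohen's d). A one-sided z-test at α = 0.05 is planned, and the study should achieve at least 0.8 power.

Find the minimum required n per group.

For power 0.8 need Φ(δ − z_{0.05}) = 0.8, so δ = z_{0.05} + z_{0.20} = 1.645 + 0.842 = 2.486.
δ = d·√(n/2) ⇒ n = 2(δ/d)² = 2 × (2.486 / 0.97)² = 13.14.
Rounding up, n = 14 per group.

n = 14 per group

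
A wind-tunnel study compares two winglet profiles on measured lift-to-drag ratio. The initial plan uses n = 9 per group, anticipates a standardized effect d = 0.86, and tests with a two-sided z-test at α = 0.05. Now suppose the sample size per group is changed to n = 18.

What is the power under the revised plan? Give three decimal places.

With n = 18 per group: δ = d·√(n/2) = 0.86 × √(18/2) = 2.5800. Critical value z_{0.025} = 1.960.
Revised power = Φ(δ − 1.960) + Φ(−δ − 1.960) = Φ(0.620) + Φ(-4.540) = 0.7324 + 0.0000 = 0.7324.

Power ≈ 0.732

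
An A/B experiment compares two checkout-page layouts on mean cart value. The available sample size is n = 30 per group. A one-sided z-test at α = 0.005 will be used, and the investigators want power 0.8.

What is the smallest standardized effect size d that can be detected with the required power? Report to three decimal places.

d ≈ 0.882

Need Φ(δ − 2.576) = 0.8, so δ = 2.576 + 0.842 = 3.417.
δ = d·√(n/2) ⇒ d = δ/√(n/2) = 3.417/√(30/2) = 0.8824.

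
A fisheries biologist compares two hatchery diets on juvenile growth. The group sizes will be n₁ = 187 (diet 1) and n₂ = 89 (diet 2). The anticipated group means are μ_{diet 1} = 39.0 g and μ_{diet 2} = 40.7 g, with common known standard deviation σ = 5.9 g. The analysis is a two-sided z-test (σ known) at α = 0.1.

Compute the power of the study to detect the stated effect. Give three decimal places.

Standardized effect: d = |μ_{diet 1} − μ_{diet 2}| / σ = |39.0 − 40.7| / 5.9 = 0.2881
Noncentrality parameter: δ = d / √(1/n₁ + 1/n₂) = 0.2881 / √(1/187 + 1/89) = 2.2375
Critical value for a two-sided test at α = 0.1: z_{α/2} = 1.645.
Power = Φ(δ − 1.645) + Φ(−δ − 1.645) = Φ(0.593) + Φ(-3.882) = 0.7233 + 0.0001 = 0.7233.

Power ≈ 0.723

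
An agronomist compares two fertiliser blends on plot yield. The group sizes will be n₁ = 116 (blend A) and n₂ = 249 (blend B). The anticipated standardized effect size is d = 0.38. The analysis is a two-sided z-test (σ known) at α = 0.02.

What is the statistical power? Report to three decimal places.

Power ≈ 0.854

Noncentrality parameter: λ = d / √(1/n₁ + 1/n₂) = 0.38 / √(1/116 + 1/249) = 3.3804
Critical value for a two-sided test at α = 0.02: z_{α/2} = 2.326.
Power = Φ(λ − 2.326) + Φ(−λ − 2.326) = Φ(1.054) + Φ(-5.707) = 0.8541 + 0.0000 = 0.8541.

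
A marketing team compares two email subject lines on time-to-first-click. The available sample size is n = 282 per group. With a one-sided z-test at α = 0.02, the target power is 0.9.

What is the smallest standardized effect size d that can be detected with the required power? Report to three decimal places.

Need Φ(δ − 2.054) = 0.9, so δ = 2.054 + 1.282 = 3.335.
δ = d·√(n/2) ⇒ d = δ/√(n/2) = 3.335/√(282/2) = 0.2809.

d ≈ 0.281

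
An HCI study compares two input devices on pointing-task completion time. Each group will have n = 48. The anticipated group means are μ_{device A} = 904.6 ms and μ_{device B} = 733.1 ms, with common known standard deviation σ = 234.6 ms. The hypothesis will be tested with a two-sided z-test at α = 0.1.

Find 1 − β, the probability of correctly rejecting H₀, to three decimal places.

Power ≈ 0.974

Standardized effect: d = |μ_{device A} − μ_{device B}| / σ = |904.6 − 733.1| / 234.6 = 0.7310
Noncentrality parameter: δ = d·√(n/2) = 0.7310 × √(48/2) = 3.5813
Two-sided α = 0.1 → critical value z_{0.05} = 1.645.
Power = Φ(δ − 1.645) + Φ(−δ − 1.645) = Φ(1.936) + Φ(-5.226) = 0.9736 + 0.0000 = 0.9736.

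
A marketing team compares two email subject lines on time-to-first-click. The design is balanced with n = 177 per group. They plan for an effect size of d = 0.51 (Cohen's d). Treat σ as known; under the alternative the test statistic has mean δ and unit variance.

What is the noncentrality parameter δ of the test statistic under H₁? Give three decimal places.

δ = d·√(n/2) = 0.51 × √(177/2) = 4.7978

δ ≈ 4.798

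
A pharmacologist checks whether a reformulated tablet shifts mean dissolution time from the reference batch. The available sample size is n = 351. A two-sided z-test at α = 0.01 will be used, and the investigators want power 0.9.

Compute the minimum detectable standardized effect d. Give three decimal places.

Need Φ(δ − 2.576) = 0.9, so δ = 2.576 + 1.282 = 3.857.
(Lower-tail contribution to power is negligible for δ > 0.)
δ = d·√n ⇒ d = δ/√n = 3.857/√351 = 0.2059.

d ≈ 0.206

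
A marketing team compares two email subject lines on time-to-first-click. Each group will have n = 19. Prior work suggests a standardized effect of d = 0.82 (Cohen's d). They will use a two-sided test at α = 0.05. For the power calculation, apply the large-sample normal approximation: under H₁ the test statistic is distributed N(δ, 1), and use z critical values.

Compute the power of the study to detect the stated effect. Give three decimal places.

Noncentrality parameter: δ = d·√(n/2) = 0.82 × √(19/2) = 2.5274
Critical value for a two-sided test at α = 0.05: z_{α/2} = 1.960.
Power = Φ(δ − 1.960) + Φ(−δ − 1.960) = Φ(0.567) + Φ(-4.487) = 0.7148 + 0.0000 = 0.7148.

Power ≈ 0.715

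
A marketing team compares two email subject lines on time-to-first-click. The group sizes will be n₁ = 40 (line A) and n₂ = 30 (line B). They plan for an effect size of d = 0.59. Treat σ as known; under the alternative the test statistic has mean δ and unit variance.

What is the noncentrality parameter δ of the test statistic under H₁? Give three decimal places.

δ ≈ 2.443

The noncentrality parameter scales effect size by the design's sample-size factor: δ = d / √(1/n₁ + 1/n₂) = 0.59 / √(1/40 + 1/30) = 2.4428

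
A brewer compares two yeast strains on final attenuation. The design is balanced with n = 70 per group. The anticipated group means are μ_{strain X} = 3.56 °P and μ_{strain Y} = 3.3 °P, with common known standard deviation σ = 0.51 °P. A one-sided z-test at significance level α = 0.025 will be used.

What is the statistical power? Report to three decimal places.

Power ≈ 0.855

Standardized effect: d = |μ_{strain X} − μ_{strain Y}| / σ = |3.56 − 3.3| / 0.51 = 0.5098
Noncentrality parameter: δ = d·√(n/2) = 0.5098 × √(70/2) = 3.0160
Critical value for a one-sided test at α = 0.025: z_α = 1.960.
Power = Φ(δ − 1.960) = Φ(1.056) = 0.8545.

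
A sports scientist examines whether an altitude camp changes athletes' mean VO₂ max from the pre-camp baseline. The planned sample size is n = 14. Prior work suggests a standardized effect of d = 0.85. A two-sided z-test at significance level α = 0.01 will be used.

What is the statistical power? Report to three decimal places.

Noncentrality parameter: δ = d·√n = 0.85 × √14 = 3.1804
Two-sided α = 0.01 → critical value z_{0.005} = 2.576.
Power = Φ(δ − 2.576) + Φ(−δ − 2.576) = Φ(0.605) + Φ(-5.756) = 0.7273 + 0.0000 = 0.7273.

Power ≈ 0.727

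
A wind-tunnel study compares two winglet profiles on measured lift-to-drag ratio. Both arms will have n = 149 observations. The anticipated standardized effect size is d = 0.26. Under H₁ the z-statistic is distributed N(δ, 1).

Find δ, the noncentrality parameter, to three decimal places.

δ = d·√(n/2) = 0.26 × √(149/2) = 2.2441

δ ≈ 2.244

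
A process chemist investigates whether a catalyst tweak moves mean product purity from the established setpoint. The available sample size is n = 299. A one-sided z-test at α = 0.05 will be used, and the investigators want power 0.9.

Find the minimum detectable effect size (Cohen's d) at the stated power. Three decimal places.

d ≈ 0.169

Required noncentrality: δ = z_{0.05} + z_{0.10} = 1.645 + 1.282 = 2.926.
δ = d·√n ⇒ d = δ/√n = 2.926/√299 = 0.1692.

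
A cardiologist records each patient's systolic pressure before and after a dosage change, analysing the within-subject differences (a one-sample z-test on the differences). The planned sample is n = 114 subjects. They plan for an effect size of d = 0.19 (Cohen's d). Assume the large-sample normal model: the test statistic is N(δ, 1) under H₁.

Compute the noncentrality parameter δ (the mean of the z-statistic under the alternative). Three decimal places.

δ ≈ 2.029

δ = d·√n = 0.19 × √114 = 2.0286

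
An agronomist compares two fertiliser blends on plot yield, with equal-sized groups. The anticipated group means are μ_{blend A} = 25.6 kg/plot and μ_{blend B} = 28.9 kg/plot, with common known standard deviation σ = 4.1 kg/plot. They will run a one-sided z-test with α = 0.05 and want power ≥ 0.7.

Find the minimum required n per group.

Standardized effect: d = |μ_{blend A} − μ_{blend B}| / σ = |25.6 − 28.9| / 4.1 = 0.8049
For power 0.7 need Φ(δ − z_{0.05}) = 0.7, so δ = z_{0.05} + z_{0.30} = 1.645 + 0.524 = 2.169.
δ = d·√(n/2) ⇒ n = 2(δ/d)² = 2 × (2.169 / 0.8049)² = 14.53.
Rounding up, n = 15 per group.

n = 15 per group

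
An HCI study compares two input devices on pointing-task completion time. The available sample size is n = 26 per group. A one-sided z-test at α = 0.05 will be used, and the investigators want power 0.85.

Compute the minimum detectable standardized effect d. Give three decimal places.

Required noncentrality: δ = z_{0.05} + z_{0.15} = 1.645 + 1.036 = 2.681.
δ = d·√(n/2) ⇒ d = δ/√(n/2) = 2.681/√(26/2) = 0.7437.

d ≈ 0.744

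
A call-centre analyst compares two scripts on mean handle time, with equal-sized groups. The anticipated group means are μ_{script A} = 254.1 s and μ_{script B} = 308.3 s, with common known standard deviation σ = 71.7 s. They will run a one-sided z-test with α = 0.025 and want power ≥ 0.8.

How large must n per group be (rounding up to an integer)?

Standardized effect: d = |μ_{script A} − μ_{script B}| / σ = |254.1 − 308.3| / 71.7 = 0.7559
For power 0.8 need Φ(δ − z_{0.025}) = 0.8, so δ = z_{0.025} + z_{0.20} = 1.960 + 0.842 = 2.802.
δ = d·√(n/2) ⇒ n = 2(δ/d)² = 2 × (2.802 / 0.7559)² = 27.47.
Rounding up, n = 28 per group.

n = 28 per group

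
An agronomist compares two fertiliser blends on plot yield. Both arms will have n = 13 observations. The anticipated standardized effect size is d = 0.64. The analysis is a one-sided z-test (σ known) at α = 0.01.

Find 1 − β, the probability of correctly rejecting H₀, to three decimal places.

Noncentrality parameter: δ = d·√(n/2) = 0.64 × √(13/2) = 1.6317
Critical value for a one-sided test at α = 0.01: z_α = 2.326.
Power = P(Z > 2.326 − δ) = Φ(-0.695) = 0.2436.

Power ≈ 0.244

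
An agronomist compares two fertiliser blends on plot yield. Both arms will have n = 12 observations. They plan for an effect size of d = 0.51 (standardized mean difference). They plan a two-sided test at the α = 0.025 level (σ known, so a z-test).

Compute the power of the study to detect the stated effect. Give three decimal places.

Power ≈ 0.161

Noncentrality parameter: δ = d·√(n/2) = 0.51 × √(12/2) = 1.2492
Critical value for a two-sided test at α = 0.025: z_{α/2} = 2.241.
Power = Φ(δ − 2.241) + Φ(−δ − 2.241) = Φ(-0.992) + Φ(-3.491) = 0.1606 + 0.0002 = 0.1608.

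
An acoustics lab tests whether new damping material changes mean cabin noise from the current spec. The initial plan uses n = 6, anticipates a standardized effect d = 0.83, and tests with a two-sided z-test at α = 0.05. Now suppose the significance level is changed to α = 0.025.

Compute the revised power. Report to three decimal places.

δ = d·√n = 0.83 × √6 = 2.0331 (unchanged). New critical value: z_{0.0125} = 2.241.
Revised power = Φ(δ − 2.241) + Φ(−δ − 2.241) = Φ(-0.208) + Φ(-4.274) = 0.4175 + 0.0000 = 0.4175.

Power ≈ 0.417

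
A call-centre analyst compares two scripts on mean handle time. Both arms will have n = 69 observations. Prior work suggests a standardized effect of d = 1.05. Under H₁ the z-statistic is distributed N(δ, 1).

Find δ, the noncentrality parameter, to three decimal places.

δ = d·√(n/2) = 1.05 × √(69/2) = 6.1674

δ ≈ 6.167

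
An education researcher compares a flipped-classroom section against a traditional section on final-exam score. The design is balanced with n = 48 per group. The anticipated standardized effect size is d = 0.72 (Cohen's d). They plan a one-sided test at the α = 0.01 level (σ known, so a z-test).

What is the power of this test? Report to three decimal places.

Power ≈ 0.885

Noncentrality parameter: δ = d·√(n/2) = 0.72 × √(48/2) = 3.5273
Critical value for a one-sided test at α = 0.01: z_α = 2.326.
Power = P(Z > 2.326 − δ) = Φ(1.201) = 0.8851.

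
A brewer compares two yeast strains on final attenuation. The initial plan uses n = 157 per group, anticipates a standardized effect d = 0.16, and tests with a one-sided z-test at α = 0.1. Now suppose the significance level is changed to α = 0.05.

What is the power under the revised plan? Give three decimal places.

Power ≈ 0.410

δ = d·√(n/2) = 0.16 × √(157/2) = 1.4176 (unchanged). New critical value: z_{0.05} = 1.645.
Revised power = P(Z > 1.645 − δ) = Φ(-0.227) = 0.4101.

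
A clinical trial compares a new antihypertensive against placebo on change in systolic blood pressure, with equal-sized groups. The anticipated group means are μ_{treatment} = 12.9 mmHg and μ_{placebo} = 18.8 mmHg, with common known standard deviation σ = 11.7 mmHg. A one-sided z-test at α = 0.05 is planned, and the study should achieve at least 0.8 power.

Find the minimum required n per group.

n = 49 per group

Standardized effect: d = |μ_{treatment} − μ_{placebo}| / σ = |12.9 − 18.8| / 11.7 = 0.5043
Set Φ(δ − 1.645) = 0.8; then δ − 1.645 = Φ⁻¹(0.8) = 0.842, giving δ = 2.486.
δ = d·√(n/2) ⇒ n = 2(δ/d)² = 2 × (2.486 / 0.5043)² = 48.63.
Round up to the next whole unit.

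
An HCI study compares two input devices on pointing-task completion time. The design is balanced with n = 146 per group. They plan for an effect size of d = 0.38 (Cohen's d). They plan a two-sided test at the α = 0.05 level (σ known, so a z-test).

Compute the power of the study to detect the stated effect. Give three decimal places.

Power ≈ 0.901

Noncentrality parameter: δ = d·√(n/2) = 0.38 × √(146/2) = 3.2467
Two-sided α = 0.05 → critical value z_{0.025} = 1.960.
Power = Φ(δ − 1.960) + Φ(−δ − 1.960) = Φ(1.287) + Φ(-5.207) = 0.9009 + 0.0000 = 0.9009.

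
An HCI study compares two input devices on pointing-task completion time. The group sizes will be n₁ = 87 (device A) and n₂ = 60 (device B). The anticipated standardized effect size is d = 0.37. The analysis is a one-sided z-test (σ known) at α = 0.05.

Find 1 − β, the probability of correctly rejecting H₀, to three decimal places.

Power ≈ 0.712

Noncentrality parameter: δ = d / √(1/n₁ + 1/n₂) = 0.37 / √(1/87 + 1/60) = 2.2048
Critical value for a one-sided test at α = 0.05: z_α = 1.645.
Power = P(Z > 1.645 − δ) = Φ(0.560) = 0.7123.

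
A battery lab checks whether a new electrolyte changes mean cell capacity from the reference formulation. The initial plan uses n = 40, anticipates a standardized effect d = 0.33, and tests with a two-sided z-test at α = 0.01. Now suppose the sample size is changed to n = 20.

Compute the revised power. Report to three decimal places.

Power ≈ 0.136

With n = 20: δ = d·√n = 0.33 × √20 = 1.4758. Critical value z_{0.005} = 2.576.
Revised power = Φ(δ − 2.576) + Φ(−δ − 2.576) = Φ(-1.100) + Φ(-4.052) = 0.1357 + 0.0000 = 0.1357.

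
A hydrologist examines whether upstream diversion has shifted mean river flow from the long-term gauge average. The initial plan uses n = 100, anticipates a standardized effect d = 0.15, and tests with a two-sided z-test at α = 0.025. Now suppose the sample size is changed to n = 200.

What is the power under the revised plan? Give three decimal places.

With n = 200: δ = d·√n = 0.15 × √200 = 2.1213. Critical value z_{0.0125} = 2.241.
Revised power = Φ(δ − 2.241) + Φ(−δ − 2.241) = Φ(-0.120) + Φ(-4.363) = 0.4522 + 0.0000 = 0.4522.

Power ≈ 0.452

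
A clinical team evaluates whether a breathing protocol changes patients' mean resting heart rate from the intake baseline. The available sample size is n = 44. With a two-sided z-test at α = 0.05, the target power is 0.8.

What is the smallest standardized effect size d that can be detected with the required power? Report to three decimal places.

d ≈ 0.422

Required noncentrality: δ = z_{0.025} + z_{0.20} = 1.960 + 0.842 = 2.802.
(Lower-tail contribution to power is negligible for δ > 0.)
δ = d·√n ⇒ d = δ/√n = 2.802/√44 = 0.4224.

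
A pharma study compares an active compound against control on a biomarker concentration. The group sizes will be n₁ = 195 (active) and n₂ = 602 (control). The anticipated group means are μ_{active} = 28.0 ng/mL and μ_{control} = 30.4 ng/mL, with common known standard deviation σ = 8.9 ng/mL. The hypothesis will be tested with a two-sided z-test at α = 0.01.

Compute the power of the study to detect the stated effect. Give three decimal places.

Standardized effect: d = |μ_{active} − μ_{control}| / σ = |28.0 − 30.4| / 8.9 = 0.2697
Noncentrality parameter: δ = d / √(1/n₁ + 1/n₂) = 0.2697 / √(1/195 + 1/602) = 3.2727
Critical value for a two-sided test at α = 0.01: z_{α/2} = 2.576.
Power = Φ(δ − 2.576) + Φ(−δ − 2.576) = Φ(0.697) + Φ(-5.849) = 0.7571 + 0.0000 = 0.7571.

Power ≈ 0.757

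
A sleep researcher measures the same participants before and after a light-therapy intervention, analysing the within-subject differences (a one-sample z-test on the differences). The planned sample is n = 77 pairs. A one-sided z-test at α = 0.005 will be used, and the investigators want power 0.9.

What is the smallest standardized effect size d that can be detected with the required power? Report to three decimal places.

Need Φ(δ − 2.576) = 0.9, so δ = 2.576 + 1.282 = 3.857.
δ = d·√n ⇒ d = δ/√n = 3.857/√77 = 0.4396.

d ≈ 0.440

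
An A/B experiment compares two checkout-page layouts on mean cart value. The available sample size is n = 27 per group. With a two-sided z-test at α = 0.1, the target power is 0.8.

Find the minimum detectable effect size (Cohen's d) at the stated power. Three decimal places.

Need Φ(δ − 1.645) = 0.8, so δ = 1.645 + 0.842 = 2.486.
(The second rejection-region term Φ(−δ − z_{α/2}) is negligible and dropped.)
δ = d·√(n/2) ⇒ d = δ/√(n/2) = 2.486/√(27/2) = 0.6767.

d ≈ 0.677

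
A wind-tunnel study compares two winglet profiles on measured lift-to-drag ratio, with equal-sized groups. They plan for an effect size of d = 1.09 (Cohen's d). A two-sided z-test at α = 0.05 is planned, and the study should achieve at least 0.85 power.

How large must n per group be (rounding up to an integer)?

n = 16 per group

For power 0.85 need Φ(δ − z_{0.025}) = 0.85, so δ = z_{0.025} + z_{0.15} = 1.960 + 1.036 = 2.996.
(Ignoring the negligible lower-tail rejection probability gives the usual closed-form inversion.)
δ = d·√(n/2) ⇒ n = 2(δ/d)² = 2 × (2.996 / 1.09)² = 15.11.
Round up to the next whole unit.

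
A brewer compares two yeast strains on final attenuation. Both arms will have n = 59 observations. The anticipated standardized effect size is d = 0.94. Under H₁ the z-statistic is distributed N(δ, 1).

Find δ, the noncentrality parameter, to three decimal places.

The noncentrality parameter scales effect size by the design's sample-size factor: δ = d·√(n/2) = 0.94 × √(59/2) = 5.1055

δ ≈ 5.106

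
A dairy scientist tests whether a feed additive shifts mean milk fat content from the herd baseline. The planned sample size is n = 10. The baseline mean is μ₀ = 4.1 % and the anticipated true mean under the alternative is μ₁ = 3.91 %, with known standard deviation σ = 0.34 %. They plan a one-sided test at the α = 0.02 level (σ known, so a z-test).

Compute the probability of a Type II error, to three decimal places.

Standardized effect: d = |μ₁ − μ₀| / σ = |3.91 − 4.1| / 0.34 = 0.5588
Noncentrality parameter: δ = d·√n = 0.5588 × √10 = 1.7672
One-sided α = 0.02 → critical value z_{0.02} = 2.054.
Power = P(Z > 2.054 − δ) = Φ(-0.287) = 0.3872.
Type II error: β = 1 − power = 1 − 0.3872 = 0.6128.

β ≈ 0.613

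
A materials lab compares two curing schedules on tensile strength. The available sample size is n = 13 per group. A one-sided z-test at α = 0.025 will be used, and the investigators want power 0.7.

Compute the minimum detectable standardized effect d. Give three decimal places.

Required noncentrality: δ = z_{0.025} + z_{0.30} = 1.960 + 0.524 = 2.484.
δ = d·√(n/2) ⇒ d = δ/√(n/2) = 2.484/√(13/2) = 0.9744.

d ≈ 0.974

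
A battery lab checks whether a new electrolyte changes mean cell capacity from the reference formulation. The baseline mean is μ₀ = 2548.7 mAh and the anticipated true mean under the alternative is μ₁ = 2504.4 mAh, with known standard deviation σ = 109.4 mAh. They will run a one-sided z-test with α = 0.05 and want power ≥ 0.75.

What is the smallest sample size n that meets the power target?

n = 33

Standardized effect: d = |μ₁ − μ₀| / σ = |2504.4 − 2548.7| / 109.4 = 0.4049
Set Φ(δ − 1.645) = 0.75; then δ − 1.645 = Φ⁻¹(0.75) = 0.674, giving δ = 2.319.
δ = d·√n ⇒ n = (δ/d)² = (2.319 / 0.4049)² = 32.81.
Round up to the next whole unit.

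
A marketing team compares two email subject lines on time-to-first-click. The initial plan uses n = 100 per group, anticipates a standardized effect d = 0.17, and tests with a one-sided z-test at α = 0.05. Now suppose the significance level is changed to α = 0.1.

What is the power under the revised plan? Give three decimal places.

δ = d·√(n/2) = 0.17 × √(100/2) = 1.2021 (unchanged). New critical value: z_{0.1} = 1.282.
Revised power = P(Z > 1.282 − δ) = Φ(-0.079) = 0.4683.

Power ≈ 0.468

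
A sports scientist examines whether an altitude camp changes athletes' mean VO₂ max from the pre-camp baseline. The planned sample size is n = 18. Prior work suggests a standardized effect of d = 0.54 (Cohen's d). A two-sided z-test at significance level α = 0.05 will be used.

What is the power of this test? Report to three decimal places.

Noncentrality parameter: δ = d·√n = 0.54 × √18 = 2.2910
Critical value for a two-sided test at α = 0.05: z_{α/2} = 1.960.
Power = Φ(δ − 1.960) + Φ(−δ − 1.960) = Φ(0.331) + Φ(-4.251) = 0.6297 + 0.0000 = 0.6297.

Power ≈ 0.630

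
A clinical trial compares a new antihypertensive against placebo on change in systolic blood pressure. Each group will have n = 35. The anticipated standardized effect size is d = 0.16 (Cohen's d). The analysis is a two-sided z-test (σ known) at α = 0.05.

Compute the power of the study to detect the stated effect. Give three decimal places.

Power ≈ 0.103

Noncentrality parameter: δ = d·√(n/2) = 0.16 × √(35/2) = 0.6693
Two-sided α = 0.05 → critical value z_{0.025} = 1.960.
Power = Φ(δ − 1.960) + Φ(−δ − 1.960) = Φ(-1.291) + Φ(-2.629) = 0.0984 + 0.0043 = 0.1027.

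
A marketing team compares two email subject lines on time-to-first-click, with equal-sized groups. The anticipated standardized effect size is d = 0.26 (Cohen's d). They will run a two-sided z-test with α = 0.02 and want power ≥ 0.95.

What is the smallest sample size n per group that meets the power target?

Set Φ(δ − 2.326) = 0.95; then δ − 2.326 = Φ⁻¹(0.95) = 1.645, giving δ = 3.971.
(For δ > 0 the lower-tail rejection region contributes negligibly to power, so the one-term inversion is standard.)
δ = d·√(n/2) ⇒ n = 2(δ/d)² = 2 × (3.971 / 0.26)² = 466.58.
Round up to the next whole unit.

n = 467 per group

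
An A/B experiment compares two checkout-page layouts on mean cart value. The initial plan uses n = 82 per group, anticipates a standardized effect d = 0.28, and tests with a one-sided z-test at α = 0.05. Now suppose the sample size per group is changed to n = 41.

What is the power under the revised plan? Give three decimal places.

With n = 41 per group: δ = d·√(n/2) = 0.28 × √(41/2) = 1.2678. Critical value z_{0.05} = 1.645.
Revised power = Φ(δ − 1.645) = Φ(-0.377) = 0.3530.

Power ≈ 0.353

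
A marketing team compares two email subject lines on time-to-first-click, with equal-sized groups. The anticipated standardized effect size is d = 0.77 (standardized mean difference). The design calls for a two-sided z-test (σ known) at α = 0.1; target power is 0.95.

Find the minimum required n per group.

n = 37 per group

For power 0.95 need Φ(δ − z_{0.05}) = 0.95, so δ = z_{0.05} + z_{0.05} = 1.645 + 1.645 = 3.290.
(For δ > 0 the lower-tail rejection region contributes negligibly to power, so the one-term inversion is standard.)
δ = d·√(n/2) ⇒ n = 2(δ/d)² = 2 × (3.290 / 0.77)² = 36.51.
Round up to the next whole unit.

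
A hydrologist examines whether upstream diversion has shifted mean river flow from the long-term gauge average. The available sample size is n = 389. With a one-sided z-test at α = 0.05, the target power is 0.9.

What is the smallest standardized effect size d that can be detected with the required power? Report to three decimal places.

Need Φ(δ − 1.645) = 0.9, so δ = 1.645 + 1.282 = 2.926.
δ = d·√n ⇒ d = δ/√n = 2.926/√389 = 0.1484.

d ≈ 0.148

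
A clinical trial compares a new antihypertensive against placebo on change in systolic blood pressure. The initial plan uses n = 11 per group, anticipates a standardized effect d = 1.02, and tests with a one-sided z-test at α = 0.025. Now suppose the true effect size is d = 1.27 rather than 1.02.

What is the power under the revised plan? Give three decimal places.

Power ≈ 0.846

With d = 1.27: δ = d·√(n/2) = 1.27 × √(11/2) = 2.9784. Critical value z_{0.025} = 1.960.
Revised power = Φ(δ − 1.960) = Φ(1.018) = 0.8458.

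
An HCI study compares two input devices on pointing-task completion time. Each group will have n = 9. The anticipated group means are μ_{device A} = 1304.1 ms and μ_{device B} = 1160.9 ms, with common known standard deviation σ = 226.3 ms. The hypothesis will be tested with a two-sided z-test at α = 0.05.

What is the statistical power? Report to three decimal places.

Standardized effect: d = |μ_{device A} − μ_{device B}| / σ = |1304.1 − 1160.9| / 226.3 = 0.6328
Noncentrality parameter: δ = d·√(n/2) = 0.6328 × √(9/2) = 1.3423
Critical value for a two-sided test at α = 0.05: z_{α/2} = 1.960.
Power = Φ(δ − 1.960) + Φ(−δ − 1.960) = Φ(-0.618) + Φ(-3.302) = 0.2684 + 0.0005 = 0.2689.

Power ≈ 0.269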